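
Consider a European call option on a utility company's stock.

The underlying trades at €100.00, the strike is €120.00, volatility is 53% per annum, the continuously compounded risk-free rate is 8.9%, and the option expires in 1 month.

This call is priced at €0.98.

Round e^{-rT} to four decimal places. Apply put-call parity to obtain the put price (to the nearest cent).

exp(−rT) = exp(−0.089·0.08333) = 0.9926
Put-call parity: C − P = S − K·e^(−rT) = 100 − 120·0.9926 = 100 − 119.1120 = -19.1120
P = C − (C − P) = 0.98 − (-19.1120) = 20.0920

€20.09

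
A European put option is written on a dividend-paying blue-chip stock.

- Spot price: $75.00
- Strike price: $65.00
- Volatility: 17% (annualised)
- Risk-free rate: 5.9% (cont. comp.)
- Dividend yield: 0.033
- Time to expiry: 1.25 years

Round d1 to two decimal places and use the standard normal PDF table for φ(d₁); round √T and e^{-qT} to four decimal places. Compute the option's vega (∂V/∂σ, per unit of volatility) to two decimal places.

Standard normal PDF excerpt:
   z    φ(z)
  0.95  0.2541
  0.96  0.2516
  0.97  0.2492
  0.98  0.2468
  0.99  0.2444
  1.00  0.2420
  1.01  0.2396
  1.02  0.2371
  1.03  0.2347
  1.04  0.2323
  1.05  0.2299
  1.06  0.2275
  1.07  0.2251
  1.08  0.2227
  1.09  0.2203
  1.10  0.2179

19.08

σ√T = 0.17 × 1.1180 = 0.1901
ln(S/K) + (r − q + σ²/2)T = ln(75/65) + (0.059 − 0.033 + 0.17²/2)·1.25 = 0.1431 + 0.0506 = 0.1937
d₁ = 0.1937 / 0.1901 = 1.0189 ≈ 1.02
√T = √1.25 = 1.1180
φ(d₁) = φ(1.02) = 0.2371
exp(−qT) = exp(−0.033·1.25) = 0.9596
vega = S·exp(−qT)·φ(d₁)·√T = 75·0.9596·0.2371·1.1180 = 19.0776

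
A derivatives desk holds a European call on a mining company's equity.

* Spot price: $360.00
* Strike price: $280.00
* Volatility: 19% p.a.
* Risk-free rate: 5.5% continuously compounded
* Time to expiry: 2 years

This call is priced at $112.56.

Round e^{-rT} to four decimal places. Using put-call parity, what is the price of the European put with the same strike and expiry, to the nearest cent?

e^(−rT) = e^(−0.055·2) = 0.8958
Put-call parity: C − P = S − K·e^(−rT) = 360 − 280·0.8958 = 360 − 250.8240 = 109.1760
P = C − (C − P) = 112.56 − (109.1760) = 3.3840

$3.38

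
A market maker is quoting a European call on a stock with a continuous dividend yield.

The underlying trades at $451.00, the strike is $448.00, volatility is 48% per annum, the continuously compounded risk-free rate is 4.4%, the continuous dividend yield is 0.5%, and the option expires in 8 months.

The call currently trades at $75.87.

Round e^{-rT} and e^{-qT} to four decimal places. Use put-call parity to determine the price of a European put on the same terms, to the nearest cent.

exp(−qT) = exp(−0.005·0.6667) = 0.9967;  exp(−rT) = exp(−0.044·0.6667) = 0.9711
Put-call parity: C − P = S·e^(−qT) − K·e^(−rT) = 451·0.9967 − 448·0.9711 = 449.5117 − 435.0528 = 14.4589
P = C − (C − P) = 75.87 − (14.4589) = 61.4111

$61.41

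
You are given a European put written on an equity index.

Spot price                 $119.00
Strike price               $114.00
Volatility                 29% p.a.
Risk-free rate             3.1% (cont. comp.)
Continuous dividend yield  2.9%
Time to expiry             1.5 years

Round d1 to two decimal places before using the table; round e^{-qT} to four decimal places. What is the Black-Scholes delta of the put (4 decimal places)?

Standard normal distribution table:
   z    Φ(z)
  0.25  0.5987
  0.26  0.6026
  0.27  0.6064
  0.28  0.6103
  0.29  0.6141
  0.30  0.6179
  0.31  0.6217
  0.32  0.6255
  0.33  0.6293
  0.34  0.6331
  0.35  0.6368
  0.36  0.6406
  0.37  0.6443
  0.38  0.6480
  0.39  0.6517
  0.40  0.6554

σ√T = 0.29·√1.5 = 0.3552
d₁ = [ln(119/114) + (0.031 − 0.029 + ½·0.29²)·1.5] / (σ√T) = (0.0429 + 0.0661) / 0.3552 = 0.3069 which rounds to 0.31
N(d₁) = N(0.31) = 0.6217
Δ_put = e^(−qT)·(N(d₁) − 1) = 0.9574·(0.6217 − 1) = -0.3622

-0.3622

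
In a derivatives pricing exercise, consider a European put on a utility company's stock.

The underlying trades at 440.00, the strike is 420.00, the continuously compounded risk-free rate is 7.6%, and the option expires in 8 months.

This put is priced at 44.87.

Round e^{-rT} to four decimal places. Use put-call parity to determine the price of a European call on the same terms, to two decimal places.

e^(−rT) = e^(−0.076·0.6667) = 0.9506
Put-call parity: C − P = S − K·e^(−rT) = 440 − 420·0.9506 = 440 − 399.2520 = 40.7480
C = P + (C − P) = 44.87 + (40.7480) = 85.6180

85.62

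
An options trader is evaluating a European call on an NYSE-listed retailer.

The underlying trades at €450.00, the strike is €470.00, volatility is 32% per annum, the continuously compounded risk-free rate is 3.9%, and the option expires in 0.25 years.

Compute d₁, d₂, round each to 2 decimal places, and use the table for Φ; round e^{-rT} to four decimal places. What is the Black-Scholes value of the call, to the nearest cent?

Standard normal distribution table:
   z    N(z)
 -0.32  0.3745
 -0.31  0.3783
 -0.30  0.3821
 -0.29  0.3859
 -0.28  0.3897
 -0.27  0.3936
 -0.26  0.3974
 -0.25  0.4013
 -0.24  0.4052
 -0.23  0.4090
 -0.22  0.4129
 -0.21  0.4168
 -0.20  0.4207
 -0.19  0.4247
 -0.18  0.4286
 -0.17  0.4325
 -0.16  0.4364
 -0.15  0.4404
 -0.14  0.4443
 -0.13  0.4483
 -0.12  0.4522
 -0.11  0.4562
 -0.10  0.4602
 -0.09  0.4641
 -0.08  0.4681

€22.12

σ√T = 0.32 × 0.5000 = 0.1600
d₁ = [ln(450/470) + (0.039 + 0.32²/2)·0.25] / 0.1600 = [-0.0435 + 0.0226] / 0.1600 = -0.1308 ≈ -0.13
d₂ = d₁ − σ√T = -0.1308 − 0.1600 = -0.2908 ≈ -0.29
exp(−rT) = exp(−0.039·0.25) = 0.9903
C = 450·N(-0.13) − 470·0.9903·N(-0.29) = 450·0.4483 − 470·0.9903·0.3859 = 201.7350 − 179.6137 = 22.1213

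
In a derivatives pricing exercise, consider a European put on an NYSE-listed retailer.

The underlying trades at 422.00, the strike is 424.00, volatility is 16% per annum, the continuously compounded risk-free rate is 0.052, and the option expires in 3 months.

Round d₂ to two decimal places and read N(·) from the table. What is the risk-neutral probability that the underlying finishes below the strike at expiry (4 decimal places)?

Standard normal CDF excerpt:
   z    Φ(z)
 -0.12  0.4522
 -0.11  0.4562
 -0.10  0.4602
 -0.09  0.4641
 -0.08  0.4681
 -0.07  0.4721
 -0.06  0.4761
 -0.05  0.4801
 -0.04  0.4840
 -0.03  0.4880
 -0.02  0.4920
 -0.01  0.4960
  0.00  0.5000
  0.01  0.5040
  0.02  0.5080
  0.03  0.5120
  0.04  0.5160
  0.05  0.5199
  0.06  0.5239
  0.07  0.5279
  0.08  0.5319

σ√T = 0.16 × 0.5000 = 0.0800
d₁ = [ln(422/424) + (0.052 + ½·0.16²)·0.25] / (σ√T) = (-0.0047 + 0.0162) / 0.0800 = 0.1434 → 0.14
d₂ = 0.1434 − 0.0800 = 0.0634 → 0.06
Risk-neutral Pr[S_T < K] = N(−d₂) = N(-0.06) = 0.4761

0.4761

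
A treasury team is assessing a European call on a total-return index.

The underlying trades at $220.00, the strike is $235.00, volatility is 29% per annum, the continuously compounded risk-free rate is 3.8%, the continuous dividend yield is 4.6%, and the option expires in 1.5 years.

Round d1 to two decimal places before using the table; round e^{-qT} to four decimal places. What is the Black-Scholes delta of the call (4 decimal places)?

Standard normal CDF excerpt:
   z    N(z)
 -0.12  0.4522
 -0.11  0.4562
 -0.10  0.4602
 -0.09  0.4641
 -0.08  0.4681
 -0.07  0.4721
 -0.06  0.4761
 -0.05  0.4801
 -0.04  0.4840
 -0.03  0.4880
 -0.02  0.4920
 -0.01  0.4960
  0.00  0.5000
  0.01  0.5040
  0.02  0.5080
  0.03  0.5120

0.4517

σ√T = 0.29 × 1.2247 = 0.3552
ln(S/K) + (r − q + σ²/2)T = ln(220/235) + (0.038 − 0.046 + 0.29²/2)·1.5 = -0.0660 + 0.0511 = -0.0149
d₁ = -0.0149 / 0.3552 = -0.0419 which rounds to -0.04
N(d₁) = N(-0.04) = 0.4840
Δ_call = e^(−qT)·N(d₁) = 0.9333·0.4840 = 0.4517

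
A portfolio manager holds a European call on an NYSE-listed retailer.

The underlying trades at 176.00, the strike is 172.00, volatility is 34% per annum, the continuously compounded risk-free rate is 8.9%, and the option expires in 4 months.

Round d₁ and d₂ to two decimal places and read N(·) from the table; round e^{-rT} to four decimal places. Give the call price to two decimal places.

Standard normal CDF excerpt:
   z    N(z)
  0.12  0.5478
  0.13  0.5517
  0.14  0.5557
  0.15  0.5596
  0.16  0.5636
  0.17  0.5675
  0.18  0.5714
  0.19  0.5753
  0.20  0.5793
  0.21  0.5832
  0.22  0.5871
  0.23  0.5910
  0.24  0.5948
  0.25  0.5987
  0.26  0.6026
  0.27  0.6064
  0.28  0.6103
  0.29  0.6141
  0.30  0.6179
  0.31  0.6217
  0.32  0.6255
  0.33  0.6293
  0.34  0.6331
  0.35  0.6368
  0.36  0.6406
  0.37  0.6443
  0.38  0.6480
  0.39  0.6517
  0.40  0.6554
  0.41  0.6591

18.64

σ√T = 0.34·√0.3333 = 0.1963
d₁ = [ln(176/172) + (0.089 + 0.34²/2)·0.3333] / 0.1963 = [0.0230 + 0.0489] / 0.1963 = 0.3664 which rounds to 0.37
d₂ = d₁ − σ√T = 0.3664 − 0.1963 = 0.1701 which rounds to 0.17
exp(−rT) = exp(−0.089·0.3333) = 0.9708
C = 176·N(0.37) − 172·0.9708·N(0.17) = 176·0.6443 − 172·0.9708·0.5675 = 113.3968 − 94.7598 = 18.6370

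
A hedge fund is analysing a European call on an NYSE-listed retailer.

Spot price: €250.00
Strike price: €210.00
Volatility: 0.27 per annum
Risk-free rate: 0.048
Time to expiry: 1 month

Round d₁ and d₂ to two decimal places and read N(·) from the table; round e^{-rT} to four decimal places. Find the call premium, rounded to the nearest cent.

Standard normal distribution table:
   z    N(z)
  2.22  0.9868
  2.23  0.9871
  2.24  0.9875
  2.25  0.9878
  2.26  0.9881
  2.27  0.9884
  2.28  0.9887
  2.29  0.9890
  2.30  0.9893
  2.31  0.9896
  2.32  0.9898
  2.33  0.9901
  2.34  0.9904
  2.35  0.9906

€40.92

T = 0.08333;  σ√T = 0.0779
ln(S/K) + (r + σ²/2)T = ln(250/210) + (0.048 + 0.27²/2)·0.08333 = 0.1744 + 0.0070 = 0.1814
d₁ = 0.1814 / 0.0779 = 2.3272 ≈ 2.33
d₂ = d₁ − σ√T = 2.3272 − 0.0779 = 2.2493 ≈ 2.25
exp(−rT) = exp(−0.048·0.08333) = 0.9960
C = 250·N(2.33) − 210·0.9960·N(2.25) = 250·0.9901 − 210·0.9960·0.9878 = 247.5250 − 206.6082 = 40.9168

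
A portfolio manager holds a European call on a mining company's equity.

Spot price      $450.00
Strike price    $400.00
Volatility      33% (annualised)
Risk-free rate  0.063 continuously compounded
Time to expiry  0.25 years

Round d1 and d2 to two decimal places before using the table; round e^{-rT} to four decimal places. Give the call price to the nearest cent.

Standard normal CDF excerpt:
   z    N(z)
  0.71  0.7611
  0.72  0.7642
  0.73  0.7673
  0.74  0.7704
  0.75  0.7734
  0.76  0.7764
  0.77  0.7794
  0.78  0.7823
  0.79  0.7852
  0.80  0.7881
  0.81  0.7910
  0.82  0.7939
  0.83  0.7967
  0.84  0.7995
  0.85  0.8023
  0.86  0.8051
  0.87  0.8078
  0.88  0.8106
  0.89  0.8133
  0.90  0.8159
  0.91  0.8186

$63.85

σ√T = 0.33 × 0.5000 = 0.1650
ln(S/K) + (r + σ²/2)T = ln(450/400) + (0.063 + 0.33²/2)·0.25 = 0.1178 + 0.0294 = 0.1471
d₁ = 0.1471 / 0.1650 = 0.8918 → 0.89
d₂ = d₁ − σ√T = 0.8918 − 0.1650 = 0.7268 → 0.73
e^(−rT) = e^(−0.063·0.25) = 0.9844
N(d₁) = N(0.89) = 0.8133;  N(d₂) = N(0.73) = 0.7673
C = 450·0.8133 − 400·0.9844·0.7673 = 365.9850 − 302.1320 = 63.8530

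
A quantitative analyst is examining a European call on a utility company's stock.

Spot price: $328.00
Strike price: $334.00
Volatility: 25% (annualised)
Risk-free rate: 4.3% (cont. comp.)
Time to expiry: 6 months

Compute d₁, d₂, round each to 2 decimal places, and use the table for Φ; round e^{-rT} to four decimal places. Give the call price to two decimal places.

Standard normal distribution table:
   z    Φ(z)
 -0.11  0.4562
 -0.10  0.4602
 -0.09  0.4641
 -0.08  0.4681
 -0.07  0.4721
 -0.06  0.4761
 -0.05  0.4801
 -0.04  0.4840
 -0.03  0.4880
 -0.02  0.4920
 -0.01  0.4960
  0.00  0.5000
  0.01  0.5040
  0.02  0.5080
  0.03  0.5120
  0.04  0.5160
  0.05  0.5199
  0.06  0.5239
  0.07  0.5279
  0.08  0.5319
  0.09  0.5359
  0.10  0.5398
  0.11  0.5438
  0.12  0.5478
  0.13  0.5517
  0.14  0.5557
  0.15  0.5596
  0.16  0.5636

σ√T = 0.25·√0.5 = 0.1768
ln(S/K) + (r + σ²/2)T = ln(328/334) + (0.043 + 0.25²/2)·0.5 = -0.0181 + 0.0371 = 0.0190
d₁ = 0.0190 / 0.1768 = 0.1075 ⇒ 0.11
d₂ = d₁ − σ√T = 0.1075 − 0.1768 = -0.0693 ⇒ -0.07
exp(−rT) = exp(−0.043·0.5) = 0.9787
N(d₁) = N(0.11) = 0.5438;  N(d₂) = N(-0.07) = 0.4721
C = 328·0.5438 − 334·0.9787·0.4721 = 178.3664 − 154.3228 = 24.0436

$24.04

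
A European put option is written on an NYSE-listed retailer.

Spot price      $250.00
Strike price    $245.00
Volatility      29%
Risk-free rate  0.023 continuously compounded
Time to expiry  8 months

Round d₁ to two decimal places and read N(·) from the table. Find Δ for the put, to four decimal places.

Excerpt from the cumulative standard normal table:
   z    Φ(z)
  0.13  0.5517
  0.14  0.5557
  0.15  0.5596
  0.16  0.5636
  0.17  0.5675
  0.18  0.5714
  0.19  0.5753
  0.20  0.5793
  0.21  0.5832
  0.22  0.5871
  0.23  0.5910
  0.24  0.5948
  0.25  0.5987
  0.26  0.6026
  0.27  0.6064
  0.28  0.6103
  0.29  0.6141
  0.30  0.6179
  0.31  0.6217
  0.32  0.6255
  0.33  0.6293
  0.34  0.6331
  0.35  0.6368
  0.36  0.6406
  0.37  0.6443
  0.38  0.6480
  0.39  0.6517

T = 0.6667;  σ√T = 0.2368
d₁ = [ln(250/245) + (0.023 + ½·0.29²)·0.6667] / (σ√T) = (0.0202 + 0.0434) / 0.2368 = 0.2685 which rounds to 0.27
N(d₁) = N(0.27) = 0.6064
Δ_put = N(d₁) − 1 = 0.6064 − 1 = -0.3936

-0.3936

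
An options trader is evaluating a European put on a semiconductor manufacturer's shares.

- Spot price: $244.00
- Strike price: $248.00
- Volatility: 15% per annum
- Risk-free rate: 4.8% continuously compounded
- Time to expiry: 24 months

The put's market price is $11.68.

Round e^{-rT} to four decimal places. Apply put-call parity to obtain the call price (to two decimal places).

e^(−rT) = e^(−0.048·2) = 0.9085
Put-call parity: C − P = S − K·e^(−rT) = 244 − 248·0.9085 = 244 − 225.3080 = 18.6920
C = P + (C − P) = 11.68 + (18.6920) = 30.3720

$30.37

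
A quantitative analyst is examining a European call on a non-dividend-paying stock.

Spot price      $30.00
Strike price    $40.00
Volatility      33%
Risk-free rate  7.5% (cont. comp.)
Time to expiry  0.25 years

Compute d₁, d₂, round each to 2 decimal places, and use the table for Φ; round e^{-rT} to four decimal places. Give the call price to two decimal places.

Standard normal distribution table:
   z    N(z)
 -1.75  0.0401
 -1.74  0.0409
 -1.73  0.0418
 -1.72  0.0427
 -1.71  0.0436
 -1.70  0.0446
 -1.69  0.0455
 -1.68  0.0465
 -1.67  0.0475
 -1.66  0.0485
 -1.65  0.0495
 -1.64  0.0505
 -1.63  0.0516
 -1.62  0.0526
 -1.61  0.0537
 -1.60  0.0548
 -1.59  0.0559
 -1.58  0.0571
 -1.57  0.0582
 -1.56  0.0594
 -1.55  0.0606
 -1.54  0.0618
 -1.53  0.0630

$0.11

T = 0.25;  σ√T = 0.1650
d₁ = [ln(30/40) + (0.075 + 0.33²/2)·0.25] / 0.1650 = [-0.2877 + 0.0324] / 0.1650 = -1.5474 ⇒ -1.55
d₂ = d₁ − σ√T = -1.5474 − 0.1650 = -1.7124 ⇒ -1.71
e^(−rT) = e^(−0.075·0.25) = 0.9814
N(d₁) = N(-1.55) = 0.0606;  N(d₂) = N(-1.71) = 0.0436
C = 30·0.0606 − 40·0.9814·0.0436 = 1.8180 − 1.7116 = 0.1064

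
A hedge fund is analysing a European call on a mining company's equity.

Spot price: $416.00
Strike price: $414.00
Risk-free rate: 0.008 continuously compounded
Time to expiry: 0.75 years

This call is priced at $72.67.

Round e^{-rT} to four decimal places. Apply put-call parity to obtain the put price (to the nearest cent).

exp(−rT) = exp(−0.008·0.75) = 0.9940
Put-call parity: C − P = S − K·e^(−rT) = 416 − 414·0.9940 = 416 − 411.5160 = 4.4840
P = C − (C − P) = 72.67 − (4.4840) = 68.1860

$68.19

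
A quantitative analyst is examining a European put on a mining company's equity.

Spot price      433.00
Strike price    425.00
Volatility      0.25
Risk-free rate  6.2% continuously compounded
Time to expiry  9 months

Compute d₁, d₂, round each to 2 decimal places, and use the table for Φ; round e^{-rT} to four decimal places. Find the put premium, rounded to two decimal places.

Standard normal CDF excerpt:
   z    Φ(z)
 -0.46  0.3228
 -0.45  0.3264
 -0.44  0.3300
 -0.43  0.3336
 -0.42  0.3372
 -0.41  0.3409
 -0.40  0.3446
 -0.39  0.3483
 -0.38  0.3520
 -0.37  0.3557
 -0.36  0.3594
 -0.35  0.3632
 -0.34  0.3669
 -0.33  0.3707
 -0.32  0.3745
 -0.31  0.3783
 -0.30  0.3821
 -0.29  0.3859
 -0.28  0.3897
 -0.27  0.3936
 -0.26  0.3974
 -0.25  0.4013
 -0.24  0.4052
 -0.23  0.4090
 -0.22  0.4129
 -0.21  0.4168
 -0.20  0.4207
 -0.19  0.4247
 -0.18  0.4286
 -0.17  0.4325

24.69

T = 0.75;  σ√T = 0.2165
d₁ = [ln(433/425) + (0.062 + ½·0.25²)·0.75] / (σ√T) = (0.0186 + 0.0699) / 0.2165 = 0.4092 ≈ 0.41
d₂ = 0.4092 − 0.2165 = 0.1927 ≈ 0.19
e^(−rT) = e^(−0.062·0.75) = 0.9546
N(−d₂) = N(-0.19) = 0.4247;  N(−d₁) = N(-0.41) = 0.3409
P = 425·0.9546·0.4247 − 433·0.3409 = 172.3029 − 147.6097 = 24.6932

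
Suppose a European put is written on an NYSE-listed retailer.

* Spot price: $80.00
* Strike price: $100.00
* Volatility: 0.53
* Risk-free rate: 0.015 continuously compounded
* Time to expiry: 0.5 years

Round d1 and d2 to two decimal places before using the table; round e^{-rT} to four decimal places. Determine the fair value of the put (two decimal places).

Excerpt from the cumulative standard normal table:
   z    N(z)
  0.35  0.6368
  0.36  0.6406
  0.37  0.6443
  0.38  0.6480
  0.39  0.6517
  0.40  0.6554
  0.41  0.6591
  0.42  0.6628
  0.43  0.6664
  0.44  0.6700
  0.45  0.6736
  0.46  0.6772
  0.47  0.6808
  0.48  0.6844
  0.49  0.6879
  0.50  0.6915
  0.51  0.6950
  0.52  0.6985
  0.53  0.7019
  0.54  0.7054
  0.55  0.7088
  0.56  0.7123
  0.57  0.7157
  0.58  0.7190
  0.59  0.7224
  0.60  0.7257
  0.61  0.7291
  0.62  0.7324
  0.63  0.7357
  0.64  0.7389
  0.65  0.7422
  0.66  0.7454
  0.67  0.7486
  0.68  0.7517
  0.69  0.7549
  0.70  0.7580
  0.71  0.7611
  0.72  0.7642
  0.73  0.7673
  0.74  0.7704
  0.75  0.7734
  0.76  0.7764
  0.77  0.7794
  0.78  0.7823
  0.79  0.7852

$24.92

T = 0.5;  σ√T = 0.3748
d₁ = [ln(80/100) + (0.015 + 0.53²/2)·0.5] / 0.3748 = [-0.2231 + 0.0777] / 0.3748 = -0.3880 which rounds to -0.39
d₂ = d₁ − σ√T = -0.3880 − 0.3748 = -0.7628 which rounds to -0.76
e^(−rT) = e^(−0.015·0.5) = 0.9925
N(−d₂) = N(0.76) = 0.7764;  N(−d₁) = N(0.39) = 0.6517
P = 100·0.9925·0.7764 − 80·0.6517 = 77.0577 − 52.1360 = 24.9217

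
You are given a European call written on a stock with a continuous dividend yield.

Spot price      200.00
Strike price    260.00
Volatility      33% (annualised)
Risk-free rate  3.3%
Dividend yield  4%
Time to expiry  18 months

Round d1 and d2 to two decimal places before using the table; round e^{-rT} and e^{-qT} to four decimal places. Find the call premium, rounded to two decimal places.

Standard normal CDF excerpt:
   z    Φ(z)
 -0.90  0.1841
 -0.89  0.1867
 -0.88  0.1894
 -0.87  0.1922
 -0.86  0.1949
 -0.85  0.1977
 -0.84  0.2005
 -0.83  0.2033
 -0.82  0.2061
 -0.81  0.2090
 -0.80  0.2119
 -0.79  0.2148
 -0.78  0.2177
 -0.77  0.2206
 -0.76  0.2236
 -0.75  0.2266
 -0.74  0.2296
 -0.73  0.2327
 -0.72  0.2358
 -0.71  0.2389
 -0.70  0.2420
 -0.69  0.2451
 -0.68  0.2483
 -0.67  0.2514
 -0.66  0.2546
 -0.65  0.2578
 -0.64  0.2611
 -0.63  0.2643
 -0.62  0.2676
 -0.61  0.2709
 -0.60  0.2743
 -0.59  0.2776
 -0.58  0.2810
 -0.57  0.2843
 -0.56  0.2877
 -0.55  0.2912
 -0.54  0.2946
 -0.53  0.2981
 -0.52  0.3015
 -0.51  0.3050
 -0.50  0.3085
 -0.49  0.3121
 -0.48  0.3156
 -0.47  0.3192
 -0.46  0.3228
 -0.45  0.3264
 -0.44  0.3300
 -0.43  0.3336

T = 1.5;  σ√T = 0.4042
d₁ = [ln(200/260) + (0.033 − 0.04 + 0.33²/2)·1.5] / 0.4042 = [-0.2624 + 0.0712] / 0.4042 = -0.4730 ≈ -0.47
d₂ = d₁ − σ√T = -0.4730 − 0.4042 = -0.8772 ≈ -0.88
exp(−qT) = exp(−0.04·1.5) = 0.9418;  exp(−rT) = exp(−0.033·1.5) = 0.9517
C = 200·0.9418·N(-0.47) − 260·0.9517·N(-0.88) = 200·0.9418·0.3192 − 260·0.9517·0.1894 = 60.1245 − 46.8655 = 13.2590

13.26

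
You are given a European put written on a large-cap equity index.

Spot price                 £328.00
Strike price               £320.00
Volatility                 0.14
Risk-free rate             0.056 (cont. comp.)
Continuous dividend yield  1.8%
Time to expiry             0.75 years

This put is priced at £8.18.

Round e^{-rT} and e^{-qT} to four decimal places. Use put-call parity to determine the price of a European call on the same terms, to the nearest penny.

exp(−qT) = exp(−0.018·0.75) = 0.9866;  exp(−rT) = exp(−0.056·0.75) = 0.9589
Put-call parity: C − P = S·e^(−qT) − K·e^(−rT) = 328·0.9866 − 320·0.9589 = 323.6048 − 306.8480 = 16.7568
C = P + (C − P) = 8.18 + (16.7568) = 24.9368

£24.94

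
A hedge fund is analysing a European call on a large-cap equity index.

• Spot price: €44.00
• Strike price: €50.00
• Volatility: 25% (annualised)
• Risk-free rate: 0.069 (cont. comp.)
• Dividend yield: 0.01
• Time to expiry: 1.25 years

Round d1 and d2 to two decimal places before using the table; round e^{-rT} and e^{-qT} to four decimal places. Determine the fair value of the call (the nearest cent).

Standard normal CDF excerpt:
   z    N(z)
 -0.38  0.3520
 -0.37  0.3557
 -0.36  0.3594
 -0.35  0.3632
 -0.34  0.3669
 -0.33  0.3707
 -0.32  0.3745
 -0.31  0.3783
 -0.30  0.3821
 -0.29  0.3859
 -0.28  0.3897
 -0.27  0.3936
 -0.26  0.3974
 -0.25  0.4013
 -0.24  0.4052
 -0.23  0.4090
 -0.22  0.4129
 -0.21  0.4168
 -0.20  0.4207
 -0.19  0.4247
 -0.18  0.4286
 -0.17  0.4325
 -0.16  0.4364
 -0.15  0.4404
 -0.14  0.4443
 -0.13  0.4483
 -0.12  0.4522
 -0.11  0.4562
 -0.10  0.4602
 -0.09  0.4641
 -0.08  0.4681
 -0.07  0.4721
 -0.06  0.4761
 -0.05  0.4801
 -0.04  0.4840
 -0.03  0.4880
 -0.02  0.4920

€3.86

σ√T = 0.25·√1.25 = 0.2795
ln(S/K) + (r − q + σ²/2)T = ln(44/50) + (0.069 − 0.01 + 0.25²/2)·1.25 = -0.1278 + 0.1128 = -0.0150
d₁ = -0.0150 / 0.2795 = -0.0537 ⇒ -0.05
d₂ = d₁ − σ√T = -0.0537 − 0.2795 = -0.3332 ⇒ -0.33
e^(−qT) = e^(−0.01·1.25) = 0.9876;  e^(−rT) = e^(−0.069·1.25) = 0.9174
C = 44·0.9876·N(-0.05) − 50·0.9174·N(-0.33) = 44·0.9876·0.4801 − 50·0.9174·0.3707 = 20.8625 − 17.0040 = 3.8584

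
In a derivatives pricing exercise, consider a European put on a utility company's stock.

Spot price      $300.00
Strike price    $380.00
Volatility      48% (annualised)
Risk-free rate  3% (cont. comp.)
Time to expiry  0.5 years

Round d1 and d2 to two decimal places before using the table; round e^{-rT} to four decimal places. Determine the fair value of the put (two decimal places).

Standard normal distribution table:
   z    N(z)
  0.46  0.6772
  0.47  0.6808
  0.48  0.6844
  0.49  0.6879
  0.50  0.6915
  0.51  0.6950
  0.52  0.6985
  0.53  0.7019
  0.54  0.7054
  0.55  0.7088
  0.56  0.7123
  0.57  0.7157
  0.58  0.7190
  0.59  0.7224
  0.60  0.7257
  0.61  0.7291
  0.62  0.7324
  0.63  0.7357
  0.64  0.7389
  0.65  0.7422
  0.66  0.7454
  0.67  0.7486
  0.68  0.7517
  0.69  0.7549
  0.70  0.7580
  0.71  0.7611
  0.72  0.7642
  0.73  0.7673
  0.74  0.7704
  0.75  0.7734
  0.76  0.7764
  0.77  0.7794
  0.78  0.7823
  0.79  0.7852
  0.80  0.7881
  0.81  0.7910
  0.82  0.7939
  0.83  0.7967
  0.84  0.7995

$91.87

σ√T = 0.48 × 0.7071 = 0.3394
d₁ = [ln(300/380) + (0.03 + 0.48²/2)·0.5] / 0.3394 = [-0.2364 + 0.0726] / 0.3394 = -0.4826 which rounds to -0.48
d₂ = d₁ − σ√T = -0.4826 − 0.3394 = -0.8220 which rounds to -0.82
e^(−rT) = e^(−0.03·0.5) = 0.9851
N(−d₂) = N(0.82) = 0.7939;  N(−d₁) = N(0.48) = 0.6844
P = 380·0.9851·0.7939 − 300·0.6844 = 297.1869 − 205.3200 = 91.8669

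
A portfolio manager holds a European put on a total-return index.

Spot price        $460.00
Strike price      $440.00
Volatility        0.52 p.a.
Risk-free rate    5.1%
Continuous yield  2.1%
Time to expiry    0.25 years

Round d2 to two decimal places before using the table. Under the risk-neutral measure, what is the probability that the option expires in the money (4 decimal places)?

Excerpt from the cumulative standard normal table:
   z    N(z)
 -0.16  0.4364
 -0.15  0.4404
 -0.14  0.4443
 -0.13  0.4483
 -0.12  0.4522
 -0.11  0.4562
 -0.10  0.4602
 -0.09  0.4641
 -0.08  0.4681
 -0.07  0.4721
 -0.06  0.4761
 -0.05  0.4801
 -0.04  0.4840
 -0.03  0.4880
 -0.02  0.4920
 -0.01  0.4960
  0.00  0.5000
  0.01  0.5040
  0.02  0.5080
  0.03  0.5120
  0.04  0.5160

0.4721

T = 0.25;  σ√T = 0.2600
d₁ = [ln(460/440) + (0.051 − 0.021 + 0.52²/2)·0.25] / 0.2600 = [0.0445 + 0.0413] / 0.2600 = 0.3298 ≈ 0.33
d₂ = d₁ − σ√T = 0.3298 − 0.2600 = 0.0698 ≈ 0.07
Pr(exercise) under Q = N(−d₂) = N(-0.07) = 0.4721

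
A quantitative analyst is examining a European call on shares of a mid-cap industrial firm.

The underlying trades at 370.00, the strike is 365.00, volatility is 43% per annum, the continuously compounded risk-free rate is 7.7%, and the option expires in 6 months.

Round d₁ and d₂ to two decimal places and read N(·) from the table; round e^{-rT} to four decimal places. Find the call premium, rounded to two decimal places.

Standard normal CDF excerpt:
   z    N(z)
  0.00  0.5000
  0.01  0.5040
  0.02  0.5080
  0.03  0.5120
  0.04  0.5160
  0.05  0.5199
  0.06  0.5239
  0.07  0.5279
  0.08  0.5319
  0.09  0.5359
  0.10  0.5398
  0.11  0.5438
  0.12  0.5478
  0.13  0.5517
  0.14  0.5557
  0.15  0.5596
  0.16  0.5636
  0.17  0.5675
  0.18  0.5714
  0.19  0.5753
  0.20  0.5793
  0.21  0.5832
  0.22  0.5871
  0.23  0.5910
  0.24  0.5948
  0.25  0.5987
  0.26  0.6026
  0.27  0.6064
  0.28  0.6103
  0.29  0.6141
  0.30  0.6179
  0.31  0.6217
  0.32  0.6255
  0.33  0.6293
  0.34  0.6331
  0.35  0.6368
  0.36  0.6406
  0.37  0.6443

53.02

σ√T = 0.43·√0.5 = 0.3041
d₁ = [ln(370/365) + (0.077 + 0.43²/2)·0.5] / 0.3041 = [0.0136 + 0.0847] / 0.3041 = 0.3234 ≈ 0.32
d₂ = d₁ − σ√T = 0.3234 − 0.3041 = 0.0193 ≈ 0.02
e^(−rT) = e^(−0.077·0.5) = 0.9622
C = 370·N(0.32) − 365·0.9622·N(0.02) = 370·0.6255 − 365·0.9622·0.5080 = 231.4350 − 178.4111 = 53.0239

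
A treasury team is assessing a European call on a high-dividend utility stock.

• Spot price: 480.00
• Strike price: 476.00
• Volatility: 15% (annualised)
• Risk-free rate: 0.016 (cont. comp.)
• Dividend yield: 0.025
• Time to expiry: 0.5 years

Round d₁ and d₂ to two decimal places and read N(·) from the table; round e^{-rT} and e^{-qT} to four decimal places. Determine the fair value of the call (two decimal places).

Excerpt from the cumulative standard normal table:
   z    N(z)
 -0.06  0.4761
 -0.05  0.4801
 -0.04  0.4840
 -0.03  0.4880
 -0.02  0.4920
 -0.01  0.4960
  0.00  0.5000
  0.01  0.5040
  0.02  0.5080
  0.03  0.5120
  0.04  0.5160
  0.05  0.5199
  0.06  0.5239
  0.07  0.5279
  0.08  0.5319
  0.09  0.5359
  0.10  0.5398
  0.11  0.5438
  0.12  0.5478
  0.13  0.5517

21.72

T = 0.5;  σ√T = 0.1061
d₁ = [ln(480/476) + (0.016 − 0.025 + 0.15²/2)·0.5] / 0.1061 = [0.0084 + 0.0011] / 0.1061 = 0.0895 → 0.09
d₂ = d₁ − σ√T = 0.0895 − 0.1061 = -0.0166 → -0.02
e^(−qT) = e^(−0.025·0.5) = 0.9876;  e^(−rT) = e^(−0.016·0.5) = 0.9920
N(d₁) = N(0.09) = 0.5359;  N(d₂) = N(-0.02) = 0.4920
C = 480·0.9876·0.5359 − 476·0.9920·0.4920 = 254.0423 − 232.3185 = 21.7239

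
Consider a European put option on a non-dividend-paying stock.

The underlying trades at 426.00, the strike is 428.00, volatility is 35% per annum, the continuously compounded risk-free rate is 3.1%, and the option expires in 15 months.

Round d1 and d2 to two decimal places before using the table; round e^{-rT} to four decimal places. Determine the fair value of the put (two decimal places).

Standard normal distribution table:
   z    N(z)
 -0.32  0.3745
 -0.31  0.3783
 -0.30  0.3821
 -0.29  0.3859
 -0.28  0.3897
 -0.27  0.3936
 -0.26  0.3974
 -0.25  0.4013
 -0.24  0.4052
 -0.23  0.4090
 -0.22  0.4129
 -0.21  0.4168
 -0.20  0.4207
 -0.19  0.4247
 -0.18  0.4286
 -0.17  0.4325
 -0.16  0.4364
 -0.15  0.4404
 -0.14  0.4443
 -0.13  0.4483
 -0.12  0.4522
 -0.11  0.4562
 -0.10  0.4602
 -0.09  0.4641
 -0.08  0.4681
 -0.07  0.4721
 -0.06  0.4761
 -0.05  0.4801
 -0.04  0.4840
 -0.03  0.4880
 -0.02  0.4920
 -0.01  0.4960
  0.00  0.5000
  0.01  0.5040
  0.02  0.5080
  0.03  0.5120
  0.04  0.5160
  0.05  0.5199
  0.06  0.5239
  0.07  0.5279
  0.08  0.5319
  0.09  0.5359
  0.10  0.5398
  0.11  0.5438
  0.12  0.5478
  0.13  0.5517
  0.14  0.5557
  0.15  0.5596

σ√T = 0.35·√1.25 = 0.3913
d₁ = [ln(426/428) + (0.031 + 0.35²/2)·1.25] / 0.3913 = [-0.0047 + 0.1153] / 0.3913 = 0.2827 → 0.28
d₂ = d₁ − σ√T = 0.2827 − 0.3913 = -0.1086 → -0.11
exp(−rT) = exp(−0.031·1.25) = 0.9620
N(−d₂) = N(0.11) = 0.5438;  N(−d₁) = N(-0.28) = 0.3897
P = 428·0.9620·0.5438 − 426·0.3897 = 223.9020 − 166.0122 = 57.8898

57.89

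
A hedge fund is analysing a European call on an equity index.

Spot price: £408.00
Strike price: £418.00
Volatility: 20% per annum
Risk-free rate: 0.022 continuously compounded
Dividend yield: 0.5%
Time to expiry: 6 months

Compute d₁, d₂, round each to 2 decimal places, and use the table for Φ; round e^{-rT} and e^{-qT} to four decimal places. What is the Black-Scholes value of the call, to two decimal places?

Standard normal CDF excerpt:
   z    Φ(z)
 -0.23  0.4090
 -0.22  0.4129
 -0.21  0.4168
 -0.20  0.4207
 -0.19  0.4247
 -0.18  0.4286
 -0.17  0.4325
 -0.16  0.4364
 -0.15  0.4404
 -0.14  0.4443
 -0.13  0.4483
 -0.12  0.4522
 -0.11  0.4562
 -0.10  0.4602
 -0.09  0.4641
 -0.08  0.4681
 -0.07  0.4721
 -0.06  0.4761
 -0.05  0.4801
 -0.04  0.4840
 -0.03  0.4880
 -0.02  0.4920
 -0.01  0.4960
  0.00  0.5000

£19.78

σ√T = 0.2 × 0.7071 = 0.1414
d₁ = [ln(408/418) + (0.022 − 0.005 + ½·0.2²)·0.5] / (σ√T) = (-0.0242 + 0.0185) / 0.1414 = -0.0404 which rounds to -0.04
d₂ = -0.0404 − 0.1414 = -0.1818 which rounds to -0.18
exp(−qT) = exp(−0.005·0.5) = 0.9975;  exp(−rT) = exp(−0.022·0.5) = 0.9891
N(d₁) = N(-0.04) = 0.4840;  N(d₂) = N(-0.18) = 0.4286
C = 408·0.9975·0.4840 − 418·0.9891·0.4286 = 196.9783 − 177.2020 = 19.7763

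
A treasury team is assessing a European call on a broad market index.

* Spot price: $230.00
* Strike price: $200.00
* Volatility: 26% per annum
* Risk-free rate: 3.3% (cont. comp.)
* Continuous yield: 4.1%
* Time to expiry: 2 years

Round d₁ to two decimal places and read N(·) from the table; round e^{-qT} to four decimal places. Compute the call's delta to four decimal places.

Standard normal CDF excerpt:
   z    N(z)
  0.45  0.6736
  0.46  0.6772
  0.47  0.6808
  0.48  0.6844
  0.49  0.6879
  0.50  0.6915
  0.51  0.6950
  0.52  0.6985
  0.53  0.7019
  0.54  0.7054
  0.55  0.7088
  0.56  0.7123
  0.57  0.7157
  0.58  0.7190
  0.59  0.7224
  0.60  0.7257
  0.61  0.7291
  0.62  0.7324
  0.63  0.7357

T = 2;  σ√T = 0.3677
d₁ = [ln(230/200) + (0.033 − 0.041 + 0.26²/2)·2] / 0.3677 = [0.1398 + 0.0516] / 0.3677 = 0.5204 → 0.52
N(d₁) = N(0.52) = 0.6985
Δ_call = e^(−qT)·N(d₁) = 0.9213·0.6985 = 0.6435

0.6435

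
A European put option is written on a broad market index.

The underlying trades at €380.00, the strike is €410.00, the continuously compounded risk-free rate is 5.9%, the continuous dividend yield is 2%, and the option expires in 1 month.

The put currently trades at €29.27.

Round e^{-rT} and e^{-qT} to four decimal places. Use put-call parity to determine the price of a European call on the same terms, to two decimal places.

exp(−qT) = exp(−0.02·0.08333) = 0.9983;  exp(−rT) = exp(−0.059·0.08333) = 0.9951
Put-call parity: C − P = S·e^(−qT) − K·e^(−rT) = 380·0.9983 − 410·0.9951 = 379.3540 − 407.9910 = -28.6370
C = P + (C − P) = 29.27 + (-28.6370) = 0.6330

€0.63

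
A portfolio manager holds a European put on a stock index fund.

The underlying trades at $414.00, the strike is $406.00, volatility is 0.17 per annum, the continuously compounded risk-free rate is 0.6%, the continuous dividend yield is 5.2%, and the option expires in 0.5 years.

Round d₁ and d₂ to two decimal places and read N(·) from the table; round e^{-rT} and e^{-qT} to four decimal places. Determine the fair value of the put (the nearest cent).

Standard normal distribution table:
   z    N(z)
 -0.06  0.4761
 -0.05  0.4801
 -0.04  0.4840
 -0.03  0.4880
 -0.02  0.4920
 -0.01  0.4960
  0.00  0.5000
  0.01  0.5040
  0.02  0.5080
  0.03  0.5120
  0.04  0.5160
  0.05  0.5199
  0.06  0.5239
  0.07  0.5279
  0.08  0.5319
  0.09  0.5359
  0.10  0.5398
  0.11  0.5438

σ√T = 0.17·√0.5 = 0.1202
d₁ = [ln(414/406) + (0.006 − 0.052 + 0.17²/2)·0.5] / 0.1202 = [0.0195 − 0.0158] / 0.1202 = 0.0311 → 0.03
d₂ = d₁ − σ√T = 0.0311 − 0.1202 = -0.0891 → -0.09
exp(−qT) = exp(−0.052·0.5) = 0.9743;  exp(−rT) = exp(−0.006·0.5) = 0.9970
N(−d₂) = N(0.09) = 0.5359;  N(−d₁) = N(-0.03) = 0.4880
P = 406·0.9970·0.5359 − 414·0.9743·0.4880 = 216.9227 − 196.8398 = 20.0829

$20.08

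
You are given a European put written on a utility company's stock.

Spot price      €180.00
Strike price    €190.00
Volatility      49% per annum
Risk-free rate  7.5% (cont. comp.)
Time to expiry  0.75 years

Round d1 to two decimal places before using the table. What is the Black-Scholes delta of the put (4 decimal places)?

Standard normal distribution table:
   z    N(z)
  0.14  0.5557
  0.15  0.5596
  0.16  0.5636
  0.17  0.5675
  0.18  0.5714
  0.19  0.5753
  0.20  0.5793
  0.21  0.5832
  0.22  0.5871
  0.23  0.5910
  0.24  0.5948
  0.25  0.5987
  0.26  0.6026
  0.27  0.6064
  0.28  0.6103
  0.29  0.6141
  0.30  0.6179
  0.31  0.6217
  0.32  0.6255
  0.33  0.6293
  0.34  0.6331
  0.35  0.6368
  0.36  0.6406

-0.4129

σ√T = 0.49·√0.75 = 0.4244
d₁ = [ln(180/190) + (0.075 + ½·0.49²)·0.75] / (σ√T) = (-0.0541 + 0.1463) / 0.4244 = 0.2173 ⇒ 0.22
N(d₁) = N(0.22) = 0.5871
Δ_put = N(d₁) − 1 = 0.5871 − 1 = -0.4129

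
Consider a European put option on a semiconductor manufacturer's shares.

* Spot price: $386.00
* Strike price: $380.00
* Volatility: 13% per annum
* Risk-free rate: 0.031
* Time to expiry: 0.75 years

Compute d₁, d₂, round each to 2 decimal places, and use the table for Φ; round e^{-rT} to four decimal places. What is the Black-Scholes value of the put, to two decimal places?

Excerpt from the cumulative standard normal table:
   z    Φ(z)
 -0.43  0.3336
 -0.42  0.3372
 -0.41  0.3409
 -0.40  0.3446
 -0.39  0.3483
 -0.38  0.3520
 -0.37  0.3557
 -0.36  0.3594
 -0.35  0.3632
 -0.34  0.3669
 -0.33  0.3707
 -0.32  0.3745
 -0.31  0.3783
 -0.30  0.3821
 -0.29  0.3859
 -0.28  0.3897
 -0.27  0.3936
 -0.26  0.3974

$10.25

T = 0.75;  σ√T = 0.1126
d₁ = [ln(386/380) + (0.031 + 0.13²/2)·0.75] / 0.1126 = [0.0157 + 0.0296] / 0.1126 = 0.4020 ⇒ 0.40
d₂ = d₁ − σ√T = 0.4020 − 0.1126 = 0.2894 ⇒ 0.29
exp(−rT) = exp(−0.031·0.75) = 0.9770
N(−d₂) = N(-0.29) = 0.3859;  N(−d₁) = N(-0.40) = 0.3446
P = 380·0.9770·0.3859 − 386·0.3446 = 143.2692 − 133.0156 = 10.2536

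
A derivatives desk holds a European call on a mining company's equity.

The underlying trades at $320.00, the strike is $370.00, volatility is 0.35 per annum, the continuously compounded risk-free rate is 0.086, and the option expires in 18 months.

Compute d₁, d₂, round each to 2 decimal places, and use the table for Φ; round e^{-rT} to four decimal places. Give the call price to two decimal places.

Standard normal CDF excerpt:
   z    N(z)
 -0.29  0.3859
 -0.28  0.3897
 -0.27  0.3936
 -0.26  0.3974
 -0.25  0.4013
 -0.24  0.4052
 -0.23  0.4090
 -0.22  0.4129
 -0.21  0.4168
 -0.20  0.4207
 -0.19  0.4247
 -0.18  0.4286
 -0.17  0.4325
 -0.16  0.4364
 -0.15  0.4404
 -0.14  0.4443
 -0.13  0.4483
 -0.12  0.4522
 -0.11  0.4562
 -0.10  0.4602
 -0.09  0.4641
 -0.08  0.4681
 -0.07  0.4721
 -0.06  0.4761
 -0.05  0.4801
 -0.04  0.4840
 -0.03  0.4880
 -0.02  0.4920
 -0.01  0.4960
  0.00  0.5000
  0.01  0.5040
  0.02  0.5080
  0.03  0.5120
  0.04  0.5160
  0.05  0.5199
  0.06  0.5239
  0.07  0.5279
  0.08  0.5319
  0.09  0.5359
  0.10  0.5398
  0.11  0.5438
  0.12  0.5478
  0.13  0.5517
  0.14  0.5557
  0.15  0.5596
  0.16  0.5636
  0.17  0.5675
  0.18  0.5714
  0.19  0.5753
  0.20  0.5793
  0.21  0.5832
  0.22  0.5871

$52.33

σ√T = 0.35 × 1.2247 = 0.4287
ln(S/K) + (r + σ²/2)T = ln(320/370) + (0.086 + 0.35²/2)·1.5 = -0.1452 + 0.2209 = 0.0757
d₁ = 0.0757 / 0.4287 = 0.1766 → 0.18
d₂ = d₁ − σ√T = 0.1766 − 0.4287 = -0.2521 → -0.25
e^(−rT) = e^(−0.086·1.5) = 0.8790
N(d₁) = N(0.18) = 0.5714;  N(d₂) = N(-0.25) = 0.4013
C = 320·0.5714 − 370·0.8790·0.4013 = 182.8480 − 130.5148 = 52.3332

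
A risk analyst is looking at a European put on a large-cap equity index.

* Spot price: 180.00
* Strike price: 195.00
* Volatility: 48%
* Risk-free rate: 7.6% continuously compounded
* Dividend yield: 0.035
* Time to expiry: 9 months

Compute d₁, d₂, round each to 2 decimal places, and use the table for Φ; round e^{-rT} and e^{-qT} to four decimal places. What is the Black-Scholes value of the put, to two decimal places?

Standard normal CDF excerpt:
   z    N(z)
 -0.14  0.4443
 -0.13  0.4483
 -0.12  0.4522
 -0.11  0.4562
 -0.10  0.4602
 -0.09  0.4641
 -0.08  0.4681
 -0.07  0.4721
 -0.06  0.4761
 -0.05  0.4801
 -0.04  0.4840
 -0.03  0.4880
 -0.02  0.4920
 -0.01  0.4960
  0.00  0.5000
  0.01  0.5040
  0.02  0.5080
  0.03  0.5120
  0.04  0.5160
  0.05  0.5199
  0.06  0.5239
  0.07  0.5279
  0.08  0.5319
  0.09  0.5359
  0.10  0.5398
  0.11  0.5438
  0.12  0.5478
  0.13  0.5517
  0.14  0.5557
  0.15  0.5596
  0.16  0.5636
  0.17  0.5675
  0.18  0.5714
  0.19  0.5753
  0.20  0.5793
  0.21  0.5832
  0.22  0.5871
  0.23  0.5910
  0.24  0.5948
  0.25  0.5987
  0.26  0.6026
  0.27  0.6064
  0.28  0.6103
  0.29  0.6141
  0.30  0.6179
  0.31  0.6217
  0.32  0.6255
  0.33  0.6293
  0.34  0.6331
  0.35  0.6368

34.54

T = 0.75;  σ√T = 0.4157
ln(S/K) + (r − q + σ²/2)T = ln(180/195) + (0.076 − 0.035 + 0.48²/2)·0.75 = -0.0800 + 0.1172 = 0.0371
d₁ = 0.0371 / 0.4157 = 0.0893 ≈ 0.09
d₂ = d₁ − σ√T = 0.0893 − 0.4157 = -0.3264 ≈ -0.33
exp(−qT) = exp(−0.035·0.75) = 0.9741;  exp(−rT) = exp(−0.076·0.75) = 0.9446
P = 195·0.9446·N(0.33) − 180·0.9741·N(-0.09) = 195·0.9446·0.6293 − 180·0.9741·0.4641 = 115.9152 − 81.3744 = 34.5408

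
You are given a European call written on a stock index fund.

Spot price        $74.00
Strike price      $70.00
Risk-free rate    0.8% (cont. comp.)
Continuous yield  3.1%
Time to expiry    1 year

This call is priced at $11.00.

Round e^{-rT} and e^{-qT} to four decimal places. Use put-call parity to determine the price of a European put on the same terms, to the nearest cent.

$8.70

exp(−qT) = exp(−0.031·1) = 0.9695;  exp(−rT) = exp(−0.008·1) = 0.9920
Put-call parity: C − P = S·e^(−qT) − K·e^(−rT) = 74·0.9695 − 70·0.9920 = 71.7430 − 69.4400 = 2.3030
P = C − (C − P) = 11.00 − (2.3030) = 8.6970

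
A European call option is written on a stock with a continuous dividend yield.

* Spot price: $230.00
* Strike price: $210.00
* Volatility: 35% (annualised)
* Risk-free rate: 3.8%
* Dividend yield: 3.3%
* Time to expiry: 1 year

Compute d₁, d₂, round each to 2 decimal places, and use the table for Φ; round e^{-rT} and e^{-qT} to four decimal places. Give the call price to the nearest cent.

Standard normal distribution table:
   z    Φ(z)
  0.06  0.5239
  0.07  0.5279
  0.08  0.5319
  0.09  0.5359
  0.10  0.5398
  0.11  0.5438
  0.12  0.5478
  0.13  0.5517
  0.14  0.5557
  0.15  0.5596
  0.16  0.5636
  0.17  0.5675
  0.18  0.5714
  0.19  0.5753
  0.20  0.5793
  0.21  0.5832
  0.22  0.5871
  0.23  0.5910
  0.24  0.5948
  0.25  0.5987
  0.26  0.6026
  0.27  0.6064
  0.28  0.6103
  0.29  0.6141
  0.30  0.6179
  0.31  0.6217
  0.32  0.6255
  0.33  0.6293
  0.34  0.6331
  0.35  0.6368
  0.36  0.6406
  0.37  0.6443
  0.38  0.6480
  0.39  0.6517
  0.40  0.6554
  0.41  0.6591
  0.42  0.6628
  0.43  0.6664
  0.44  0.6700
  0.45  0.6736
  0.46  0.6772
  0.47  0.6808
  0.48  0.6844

$40.76

T = 1;  σ√T = 0.3500
ln(S/K) + (r − q + σ²/2)T = ln(230/210) + (0.038 − 0.033 + 0.35²/2)·1 = 0.0910 + 0.0662 = 0.1572
d₁ = 0.1572 / 0.3500 = 0.4492 → 0.45
d₂ = d₁ − σ√T = 0.4492 − 0.3500 = 0.0992 → 0.10
e^(−qT) = e^(−0.033·1) = 0.9675;  e^(−rT) = e^(−0.038·1) = 0.9627
C = 230·0.9675·N(0.45) − 210·0.9627·N(0.10) = 230·0.9675·0.6736 − 210·0.9627·0.5398 = 149.8928 − 109.1297 = 40.7631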